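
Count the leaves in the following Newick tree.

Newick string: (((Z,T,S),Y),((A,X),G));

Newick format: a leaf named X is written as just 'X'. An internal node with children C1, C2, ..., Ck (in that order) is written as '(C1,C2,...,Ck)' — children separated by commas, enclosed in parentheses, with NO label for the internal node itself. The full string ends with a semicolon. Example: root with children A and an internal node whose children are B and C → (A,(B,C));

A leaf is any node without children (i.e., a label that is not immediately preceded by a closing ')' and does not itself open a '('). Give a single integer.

Newick: (((Z,T,S),Y),((A,X),G));
Scan left-to-right; a leaf is any maximal label run not followed by '(':
  pos 3: leaf 'Z' → count = 1
  pos 5: leaf 'T' → count = 2
  pos 7: leaf 'S' → count = 3
  pos 10: leaf 'Y' → count = 4
  pos 15: leaf 'A' → count = 5
  pos 17: leaf 'X' → count = 6
  pos 20: leaf 'G' → count = 7
Total leaves: 7

Answer: 7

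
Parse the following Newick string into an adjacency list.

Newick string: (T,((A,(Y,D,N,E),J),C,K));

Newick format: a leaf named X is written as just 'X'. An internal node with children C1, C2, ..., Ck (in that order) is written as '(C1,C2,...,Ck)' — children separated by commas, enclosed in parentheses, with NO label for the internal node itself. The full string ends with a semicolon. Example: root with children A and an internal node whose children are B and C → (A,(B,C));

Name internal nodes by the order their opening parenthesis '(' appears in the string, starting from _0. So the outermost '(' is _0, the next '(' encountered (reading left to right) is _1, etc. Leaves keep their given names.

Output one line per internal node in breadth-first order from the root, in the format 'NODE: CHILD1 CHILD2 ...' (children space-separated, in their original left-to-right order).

Input: (T,((A,(Y,D,N,E),J),C,K));
Scanning left-to-right, naming '(' by encounter order:
  pos 0: '(' -> open internal node _0 (depth 1)
  pos 3: '(' -> open internal node _1 (depth 2)
  pos 4: '(' -> open internal node _2 (depth 3)
  pos 7: '(' -> open internal node _3 (depth 4)
  pos 15: ')' -> close internal node _3 (now at depth 3)
  pos 18: ')' -> close internal node _2 (now at depth 2)
  pos 23: ')' -> close internal node _1 (now at depth 1)
  pos 24: ')' -> close internal node _0 (now at depth 0)
Total internal nodes: 4
BFS adjacency from root:
  _0: T _1
  _1: _2 C K
  _2: A _3 J
  _3: Y D N E

Answer: _0: T _1
_1: _2 C K
_2: A _3 J
_3: Y D N E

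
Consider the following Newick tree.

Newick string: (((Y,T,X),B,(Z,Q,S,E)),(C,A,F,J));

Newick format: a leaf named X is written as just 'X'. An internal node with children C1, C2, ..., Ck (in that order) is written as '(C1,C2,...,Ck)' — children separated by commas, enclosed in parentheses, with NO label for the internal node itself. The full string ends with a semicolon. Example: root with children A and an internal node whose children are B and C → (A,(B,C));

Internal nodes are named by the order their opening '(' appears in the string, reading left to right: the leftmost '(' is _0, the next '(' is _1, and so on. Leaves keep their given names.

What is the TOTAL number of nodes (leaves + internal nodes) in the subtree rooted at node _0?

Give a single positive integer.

Answer: 17

Derivation:
Newick: (((Y,T,X),B,(Z,Q,S,E)),(C,A,F,J));
Locate _0: it is the '(' at position 0 (the 1st '(' reading left to right).
Query: subtree rooted at _0
_0: subtree_size = 1 + 16
  _1: subtree_size = 1 + 10
    _2: subtree_size = 1 + 3
      Y: subtree_size = 1 + 0
      T: subtree_size = 1 + 0
      X: subtree_size = 1 + 0
    B: subtree_size = 1 + 0
    _3: subtree_size = 1 + 4
      Z: subtree_size = 1 + 0
      Q: subtree_size = 1 + 0
      S: subtree_size = 1 + 0
      E: subtree_size = 1 + 0
  _4: subtree_size = 1 + 4
    C: subtree_size = 1 + 0
    A: subtree_size = 1 + 0
    F: subtree_size = 1 + 0
    J: subtree_size = 1 + 0
Total subtree size of _0: 17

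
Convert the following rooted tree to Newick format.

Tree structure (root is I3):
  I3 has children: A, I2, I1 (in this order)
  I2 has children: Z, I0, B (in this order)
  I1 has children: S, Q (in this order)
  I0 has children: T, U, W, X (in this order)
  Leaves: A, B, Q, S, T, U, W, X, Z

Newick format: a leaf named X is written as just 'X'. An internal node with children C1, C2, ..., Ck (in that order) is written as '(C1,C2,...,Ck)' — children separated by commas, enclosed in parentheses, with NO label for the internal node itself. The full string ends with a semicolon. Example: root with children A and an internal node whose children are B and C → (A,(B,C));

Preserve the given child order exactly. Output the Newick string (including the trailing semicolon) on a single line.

Answer: (A,(Z,(T,U,W,X),B),(S,Q));

Derivation:
internal I3 with children ['A', 'I2', 'I1']
  leaf 'A' → 'A'
  internal I2 with children ['Z', 'I0', 'B']
    leaf 'Z' → 'Z'
    internal I0 with children ['T', 'U', 'W', 'X']
      leaf 'T' → 'T'
      leaf 'U' → 'U'
      leaf 'W' → 'W'
      leaf 'X' → 'X'
    → '(T,U,W,X)'
    leaf 'B' → 'B'
  → '(Z,(T,U,W,X),B)'
  internal I1 with children ['S', 'Q']
    leaf 'S' → 'S'
    leaf 'Q' → 'Q'
  → '(S,Q)'
→ '(A,(Z,(T,U,W,X),B),(S,Q))'
Final: (A,(Z,(T,U,W,X),B),(S,Q));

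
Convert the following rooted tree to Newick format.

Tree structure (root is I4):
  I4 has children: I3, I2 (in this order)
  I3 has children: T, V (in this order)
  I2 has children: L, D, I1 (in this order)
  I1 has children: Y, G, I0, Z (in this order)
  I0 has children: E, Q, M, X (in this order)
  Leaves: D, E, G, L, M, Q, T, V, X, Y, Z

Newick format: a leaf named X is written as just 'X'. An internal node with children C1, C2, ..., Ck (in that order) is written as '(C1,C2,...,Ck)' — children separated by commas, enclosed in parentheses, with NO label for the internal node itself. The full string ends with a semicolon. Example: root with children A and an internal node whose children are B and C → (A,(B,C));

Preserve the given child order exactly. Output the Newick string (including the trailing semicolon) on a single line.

internal I4 with children ['I3', 'I2']
  internal I3 with children ['T', 'V']
    leaf 'T' → 'T'
    leaf 'V' → 'V'
  → '(T,V)'
  internal I2 with children ['L', 'D', 'I1']
    leaf 'L' → 'L'
    leaf 'D' → 'D'
    internal I1 with children ['Y', 'G', 'I0', 'Z']
      leaf 'Y' → 'Y'
      leaf 'G' → 'G'
      internal I0 with children ['E', 'Q', 'M', 'X']
        leaf 'E' → 'E'
        leaf 'Q' → 'Q'
        leaf 'M' → 'M'
        leaf 'X' → 'X'
      → '(E,Q,M,X)'
      leaf 'Z' → 'Z'
    → '(Y,G,(E,Q,M,X),Z)'
  → '(L,D,(Y,G,(E,Q,M,X),Z))'
→ '((T,V),(L,D,(Y,G,(E,Q,M,X),Z)))'
Final: ((T,V),(L,D,(Y,G,(E,Q,M,X),Z)));

Answer: ((T,V),(L,D,(Y,G,(E,Q,M,X),Z)));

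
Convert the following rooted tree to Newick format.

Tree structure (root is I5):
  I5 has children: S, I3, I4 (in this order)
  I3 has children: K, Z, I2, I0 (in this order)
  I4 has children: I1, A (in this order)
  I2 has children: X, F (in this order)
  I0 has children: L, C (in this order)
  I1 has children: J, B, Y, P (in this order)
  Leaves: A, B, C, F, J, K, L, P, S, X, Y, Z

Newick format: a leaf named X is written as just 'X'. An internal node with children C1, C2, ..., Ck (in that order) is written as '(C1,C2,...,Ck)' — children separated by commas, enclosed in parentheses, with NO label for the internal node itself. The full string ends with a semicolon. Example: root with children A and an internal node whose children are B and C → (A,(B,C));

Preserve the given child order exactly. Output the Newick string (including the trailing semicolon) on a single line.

internal I5 with children ['S', 'I3', 'I4']
  leaf 'S' → 'S'
  internal I3 with children ['K', 'Z', 'I2', 'I0']
    leaf 'K' → 'K'
    leaf 'Z' → 'Z'
    internal I2 with children ['X', 'F']
      leaf 'X' → 'X'
      leaf 'F' → 'F'
    → '(X,F)'
    internal I0 with children ['L', 'C']
      leaf 'L' → 'L'
      leaf 'C' → 'C'
    → '(L,C)'
  → '(K,Z,(X,F),(L,C))'
  internal I4 with children ['I1', 'A']
    internal I1 with children ['J', 'B', 'Y', 'P']
      leaf 'J' → 'J'
      leaf 'B' → 'B'
      leaf 'Y' → 'Y'
      leaf 'P' → 'P'
    → '(J,B,Y,P)'
    leaf 'A' → 'A'
  → '((J,B,Y,P),A)'
→ '(S,(K,Z,(X,F),(L,C)),((J,B,Y,P),A))'
Final: (S,(K,Z,(X,F),(L,C)),((J,B,Y,P),A));

Answer: (S,(K,Z,(X,F),(L,C)),((J,B,Y,P),A));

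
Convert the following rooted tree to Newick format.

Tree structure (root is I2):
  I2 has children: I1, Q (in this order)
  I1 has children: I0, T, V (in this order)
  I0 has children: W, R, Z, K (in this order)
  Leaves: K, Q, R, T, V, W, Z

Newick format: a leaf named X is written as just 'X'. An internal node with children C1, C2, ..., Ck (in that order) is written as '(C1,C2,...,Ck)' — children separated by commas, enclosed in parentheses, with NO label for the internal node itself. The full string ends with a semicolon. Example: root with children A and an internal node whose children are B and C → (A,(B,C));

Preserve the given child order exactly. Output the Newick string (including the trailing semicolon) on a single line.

Answer: (((W,R,Z,K),T,V),Q);

Derivation:
internal I2 with children ['I1', 'Q']
  internal I1 with children ['I0', 'T', 'V']
    internal I0 with children ['W', 'R', 'Z', 'K']
      leaf 'W' → 'W'
      leaf 'R' → 'R'
      leaf 'Z' → 'Z'
      leaf 'K' → 'K'
    → '(W,R,Z,K)'
    leaf 'T' → 'T'
    leaf 'V' → 'V'
  → '((W,R,Z,K),T,V)'
  leaf 'Q' → 'Q'
→ '(((W,R,Z,K),T,V),Q)'
Final: (((W,R,Z,K),T,V),Q);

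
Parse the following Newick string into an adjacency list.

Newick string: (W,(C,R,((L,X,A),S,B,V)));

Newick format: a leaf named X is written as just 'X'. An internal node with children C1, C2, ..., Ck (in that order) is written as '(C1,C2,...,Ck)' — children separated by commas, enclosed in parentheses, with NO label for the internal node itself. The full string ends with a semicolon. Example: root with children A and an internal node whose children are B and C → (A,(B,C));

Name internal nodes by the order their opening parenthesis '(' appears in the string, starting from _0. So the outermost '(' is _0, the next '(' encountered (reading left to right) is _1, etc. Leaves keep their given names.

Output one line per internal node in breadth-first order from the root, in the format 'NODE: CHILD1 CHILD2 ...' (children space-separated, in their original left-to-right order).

Input: (W,(C,R,((L,X,A),S,B,V)));
Scanning left-to-right, naming '(' by encounter order:
  pos 0: '(' -> open internal node _0 (depth 1)
  pos 3: '(' -> open internal node _1 (depth 2)
  pos 8: '(' -> open internal node _2 (depth 3)
  pos 9: '(' -> open internal node _3 (depth 4)
  pos 15: ')' -> close internal node _3 (now at depth 3)
  pos 22: ')' -> close internal node _2 (now at depth 2)
  pos 23: ')' -> close internal node _1 (now at depth 1)
  pos 24: ')' -> close internal node _0 (now at depth 0)
Total internal nodes: 4
BFS adjacency from root:
  _0: W _1
  _1: C R _2
  _2: _3 S B V
  _3: L X A

Answer: _0: W _1
_1: C R _2
_2: _3 S B V
_3: L X A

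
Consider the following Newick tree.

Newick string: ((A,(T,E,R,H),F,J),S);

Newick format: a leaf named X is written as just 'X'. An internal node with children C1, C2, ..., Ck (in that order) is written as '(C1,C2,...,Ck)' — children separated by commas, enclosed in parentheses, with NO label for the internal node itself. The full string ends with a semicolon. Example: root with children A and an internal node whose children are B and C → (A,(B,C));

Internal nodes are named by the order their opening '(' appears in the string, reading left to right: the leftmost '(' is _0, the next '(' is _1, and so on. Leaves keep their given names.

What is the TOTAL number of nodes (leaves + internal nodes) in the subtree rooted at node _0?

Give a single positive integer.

Newick: ((A,(T,E,R,H),F,J),S);
Locate _0: it is the '(' at position 0 (the 1st '(' reading left to right).
Query: subtree rooted at _0
_0: subtree_size = 1 + 10
  _1: subtree_size = 1 + 8
    A: subtree_size = 1 + 0
    _2: subtree_size = 1 + 4
      T: subtree_size = 1 + 0
      E: subtree_size = 1 + 0
      R: subtree_size = 1 + 0
      H: subtree_size = 1 + 0
    F: subtree_size = 1 + 0
    J: subtree_size = 1 + 0
  S: subtree_size = 1 + 0
Total subtree size of _0: 11

Answer: 11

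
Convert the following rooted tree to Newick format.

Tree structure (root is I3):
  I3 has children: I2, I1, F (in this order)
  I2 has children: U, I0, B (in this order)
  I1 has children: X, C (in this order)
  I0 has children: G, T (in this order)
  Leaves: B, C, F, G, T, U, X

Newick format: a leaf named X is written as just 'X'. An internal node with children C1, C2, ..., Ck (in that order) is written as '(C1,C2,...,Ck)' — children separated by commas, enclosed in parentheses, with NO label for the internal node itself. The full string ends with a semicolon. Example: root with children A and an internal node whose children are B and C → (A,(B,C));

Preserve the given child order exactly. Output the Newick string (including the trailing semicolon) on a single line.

Answer: ((U,(G,T),B),(X,C),F);

Derivation:
internal I3 with children ['I2', 'I1', 'F']
  internal I2 with children ['U', 'I0', 'B']
    leaf 'U' → 'U'
    internal I0 with children ['G', 'T']
      leaf 'G' → 'G'
      leaf 'T' → 'T'
    → '(G,T)'
    leaf 'B' → 'B'
  → '(U,(G,T),B)'
  internal I1 with children ['X', 'C']
    leaf 'X' → 'X'
    leaf 'C' → 'C'
  → '(X,C)'
  leaf 'F' → 'F'
→ '((U,(G,T),B),(X,C),F)'
Final: ((U,(G,T),B),(X,C),F);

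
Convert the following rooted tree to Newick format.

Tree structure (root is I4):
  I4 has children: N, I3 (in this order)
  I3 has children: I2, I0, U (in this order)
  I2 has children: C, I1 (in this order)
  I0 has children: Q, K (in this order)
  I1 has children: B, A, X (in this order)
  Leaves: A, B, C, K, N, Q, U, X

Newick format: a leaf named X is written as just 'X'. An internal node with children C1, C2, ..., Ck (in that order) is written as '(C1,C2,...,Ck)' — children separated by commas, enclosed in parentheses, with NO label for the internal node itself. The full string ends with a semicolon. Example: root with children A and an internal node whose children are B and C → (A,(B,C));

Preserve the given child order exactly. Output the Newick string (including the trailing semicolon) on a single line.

Answer: (N,((C,(B,A,X)),(Q,K),U));

Derivation:
internal I4 with children ['N', 'I3']
  leaf 'N' → 'N'
  internal I3 with children ['I2', 'I0', 'U']
    internal I2 with children ['C', 'I1']
      leaf 'C' → 'C'
      internal I1 with children ['B', 'A', 'X']
        leaf 'B' → 'B'
        leaf 'A' → 'A'
        leaf 'X' → 'X'
      → '(B,A,X)'
    → '(C,(B,A,X))'
    internal I0 with children ['Q', 'K']
      leaf 'Q' → 'Q'
      leaf 'K' → 'K'
    → '(Q,K)'
    leaf 'U' → 'U'
  → '((C,(B,A,X)),(Q,K),U)'
→ '(N,((C,(B,A,X)),(Q,K),U))'
Final: (N,((C,(B,A,X)),(Q,K),U));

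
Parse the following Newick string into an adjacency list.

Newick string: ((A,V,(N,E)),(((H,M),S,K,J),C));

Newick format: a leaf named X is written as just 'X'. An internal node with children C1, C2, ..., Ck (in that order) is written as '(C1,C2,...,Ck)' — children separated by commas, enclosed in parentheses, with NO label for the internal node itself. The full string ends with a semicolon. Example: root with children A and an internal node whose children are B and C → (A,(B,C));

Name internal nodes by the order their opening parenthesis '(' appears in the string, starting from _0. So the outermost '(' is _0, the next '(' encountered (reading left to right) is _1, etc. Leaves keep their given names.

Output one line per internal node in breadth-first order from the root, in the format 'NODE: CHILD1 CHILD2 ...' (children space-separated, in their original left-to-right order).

Answer: _0: _1 _3
_1: A V _2
_3: _4 C
_2: N E
_4: _5 S K J
_5: H M

Derivation:
Input: ((A,V,(N,E)),(((H,M),S,K,J),C));
Scanning left-to-right, naming '(' by encounter order:
  pos 0: '(' -> open internal node _0 (depth 1)
  pos 1: '(' -> open internal node _1 (depth 2)
  pos 6: '(' -> open internal node _2 (depth 3)
  pos 10: ')' -> close internal node _2 (now at depth 2)
  pos 11: ')' -> close internal node _1 (now at depth 1)
  pos 13: '(' -> open internal node _3 (depth 2)
  pos 14: '(' -> open internal node _4 (depth 3)
  pos 15: '(' -> open internal node _5 (depth 4)
  pos 19: ')' -> close internal node _5 (now at depth 3)
  pos 26: ')' -> close internal node _4 (now at depth 2)
  pos 29: ')' -> close internal node _3 (now at depth 1)
  pos 30: ')' -> close internal node _0 (now at depth 0)
Total internal nodes: 6
BFS adjacency from root:
  _0: _1 _3
  _1: A V _2
  _3: _4 C
  _2: N E
  _4: _5 S K J
  _5: H M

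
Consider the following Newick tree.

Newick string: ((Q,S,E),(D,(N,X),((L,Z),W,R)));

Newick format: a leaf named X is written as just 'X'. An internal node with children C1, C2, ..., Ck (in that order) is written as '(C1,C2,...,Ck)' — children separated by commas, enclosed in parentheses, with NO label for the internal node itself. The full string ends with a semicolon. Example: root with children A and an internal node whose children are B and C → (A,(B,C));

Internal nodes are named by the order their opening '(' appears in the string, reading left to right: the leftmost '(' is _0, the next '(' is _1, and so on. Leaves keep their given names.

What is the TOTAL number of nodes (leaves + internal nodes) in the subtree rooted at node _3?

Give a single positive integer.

Answer: 3

Derivation:
Newick: ((Q,S,E),(D,(N,X),((L,Z),W,R)));
Locate _3: it is the '(' at position 12 (the 4th '(' reading left to right).
Query: subtree rooted at _3
_3: subtree_size = 1 + 2
  N: subtree_size = 1 + 0
  X: subtree_size = 1 + 0
Total subtree size of _3: 3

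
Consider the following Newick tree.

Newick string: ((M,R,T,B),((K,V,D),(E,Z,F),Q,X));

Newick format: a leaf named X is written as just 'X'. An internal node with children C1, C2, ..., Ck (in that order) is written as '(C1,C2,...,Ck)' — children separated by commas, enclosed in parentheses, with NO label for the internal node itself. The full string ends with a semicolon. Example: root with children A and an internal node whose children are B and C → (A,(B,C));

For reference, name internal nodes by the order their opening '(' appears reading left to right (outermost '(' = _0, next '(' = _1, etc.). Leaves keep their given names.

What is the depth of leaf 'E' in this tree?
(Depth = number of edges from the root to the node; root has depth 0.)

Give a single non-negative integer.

Answer: 3

Derivation:
Newick: ((M,R,T,B),((K,V,D),(E,Z,F),Q,X));
Naming internals by '(' encounter order: outermost '(' = _0, next = _1, ...
Query node: E
Path from root: _0 -> _2 -> _4 -> E
Depth of E: 3 (number of edges from root)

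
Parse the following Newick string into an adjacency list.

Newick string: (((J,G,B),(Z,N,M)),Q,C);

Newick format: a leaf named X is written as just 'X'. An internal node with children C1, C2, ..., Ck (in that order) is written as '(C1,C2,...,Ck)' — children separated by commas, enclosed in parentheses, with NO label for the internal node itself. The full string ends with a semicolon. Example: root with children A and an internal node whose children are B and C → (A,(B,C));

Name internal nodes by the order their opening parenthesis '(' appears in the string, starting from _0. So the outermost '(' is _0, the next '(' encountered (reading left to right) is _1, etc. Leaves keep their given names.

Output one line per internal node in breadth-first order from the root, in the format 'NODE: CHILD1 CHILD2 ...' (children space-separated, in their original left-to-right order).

Input: (((J,G,B),(Z,N,M)),Q,C);
Scanning left-to-right, naming '(' by encounter order:
  pos 0: '(' -> open internal node _0 (depth 1)
  pos 1: '(' -> open internal node _1 (depth 2)
  pos 2: '(' -> open internal node _2 (depth 3)
  pos 8: ')' -> close internal node _2 (now at depth 2)
  pos 10: '(' -> open internal node _3 (depth 3)
  pos 16: ')' -> close internal node _3 (now at depth 2)
  pos 17: ')' -> close internal node _1 (now at depth 1)
  pos 22: ')' -> close internal node _0 (now at depth 0)
Total internal nodes: 4
BFS adjacency from root:
  _0: _1 Q C
  _1: _2 _3
  _2: J G B
  _3: Z N M

Answer: _0: _1 Q C
_1: _2 _3
_2: J G B
_3: Z N M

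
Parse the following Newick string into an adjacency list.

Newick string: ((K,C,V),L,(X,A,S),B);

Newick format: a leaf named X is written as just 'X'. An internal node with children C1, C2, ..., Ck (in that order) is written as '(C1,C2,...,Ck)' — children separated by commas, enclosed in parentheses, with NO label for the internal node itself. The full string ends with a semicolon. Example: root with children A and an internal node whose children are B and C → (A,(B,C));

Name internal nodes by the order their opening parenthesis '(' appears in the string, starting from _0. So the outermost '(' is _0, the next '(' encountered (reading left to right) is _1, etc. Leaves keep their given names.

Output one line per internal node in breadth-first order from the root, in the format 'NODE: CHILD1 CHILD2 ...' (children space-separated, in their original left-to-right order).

Answer: _0: _1 L _2 B
_1: K C V
_2: X A S

Derivation:
Input: ((K,C,V),L,(X,A,S),B);
Scanning left-to-right, naming '(' by encounter order:
  pos 0: '(' -> open internal node _0 (depth 1)
  pos 1: '(' -> open internal node _1 (depth 2)
  pos 7: ')' -> close internal node _1 (now at depth 1)
  pos 11: '(' -> open internal node _2 (depth 2)
  pos 17: ')' -> close internal node _2 (now at depth 1)
  pos 20: ')' -> close internal node _0 (now at depth 0)
Total internal nodes: 3
BFS adjacency from root:
  _0: _1 L _2 B
  _1: K C V
  _2: X A S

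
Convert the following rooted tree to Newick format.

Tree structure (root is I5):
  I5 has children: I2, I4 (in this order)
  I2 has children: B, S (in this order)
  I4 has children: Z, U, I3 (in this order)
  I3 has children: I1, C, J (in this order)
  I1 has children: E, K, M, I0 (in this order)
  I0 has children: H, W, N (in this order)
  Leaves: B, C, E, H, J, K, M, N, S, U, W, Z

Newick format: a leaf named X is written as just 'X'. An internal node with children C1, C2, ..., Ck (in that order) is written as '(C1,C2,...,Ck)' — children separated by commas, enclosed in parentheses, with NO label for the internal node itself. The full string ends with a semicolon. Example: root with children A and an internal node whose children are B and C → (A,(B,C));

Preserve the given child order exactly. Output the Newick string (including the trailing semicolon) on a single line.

Answer: ((B,S),(Z,U,((E,K,M,(H,W,N)),C,J)));

Derivation:
internal I5 with children ['I2', 'I4']
  internal I2 with children ['B', 'S']
    leaf 'B' → 'B'
    leaf 'S' → 'S'
  → '(B,S)'
  internal I4 with children ['Z', 'U', 'I3']
    leaf 'Z' → 'Z'
    leaf 'U' → 'U'
    internal I3 with children ['I1', 'C', 'J']
      internal I1 with children ['E', 'K', 'M', 'I0']
        leaf 'E' → 'E'
        leaf 'K' → 'K'
        leaf 'M' → 'M'
        internal I0 with children ['H', 'W', 'N']
          leaf 'H' → 'H'
          leaf 'W' → 'W'
          leaf 'N' → 'N'
        → '(H,W,N)'
      → '(E,K,M,(H,W,N))'
      leaf 'C' → 'C'
      leaf 'J' → 'J'
    → '((E,K,M,(H,W,N)),C,J)'
  → '(Z,U,((E,K,M,(H,W,N)),C,J))'
→ '((B,S),(Z,U,((E,K,M,(H,W,N)),C,J)))'
Final: ((B,S),(Z,U,((E,K,M,(H,W,N)),C,J)));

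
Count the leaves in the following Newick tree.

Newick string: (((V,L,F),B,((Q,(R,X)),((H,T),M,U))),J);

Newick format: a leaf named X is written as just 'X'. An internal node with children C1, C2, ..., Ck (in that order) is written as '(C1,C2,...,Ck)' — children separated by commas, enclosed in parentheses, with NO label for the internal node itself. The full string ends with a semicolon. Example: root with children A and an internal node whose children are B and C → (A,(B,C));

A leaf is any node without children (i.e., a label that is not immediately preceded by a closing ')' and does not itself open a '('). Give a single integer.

Answer: 12

Derivation:
Newick: (((V,L,F),B,((Q,(R,X)),((H,T),M,U))),J);
Scan left-to-right; a leaf is any maximal label run not followed by '(':
  pos 3: leaf 'V' → count = 1
  pos 5: leaf 'L' → count = 2
  pos 7: leaf 'F' → count = 3
  pos 10: leaf 'B' → count = 4
  pos 14: leaf 'Q' → count = 5
  pos 17: leaf 'R' → count = 6
  pos 19: leaf 'X' → count = 7
  pos 25: leaf 'H' → count = 8
  pos 27: leaf 'T' → count = 9
  pos 30: leaf 'M' → count = 10
  pos 32: leaf 'U' → count = 11
  pos 37: leaf 'J' → count = 12
Total leaves: 12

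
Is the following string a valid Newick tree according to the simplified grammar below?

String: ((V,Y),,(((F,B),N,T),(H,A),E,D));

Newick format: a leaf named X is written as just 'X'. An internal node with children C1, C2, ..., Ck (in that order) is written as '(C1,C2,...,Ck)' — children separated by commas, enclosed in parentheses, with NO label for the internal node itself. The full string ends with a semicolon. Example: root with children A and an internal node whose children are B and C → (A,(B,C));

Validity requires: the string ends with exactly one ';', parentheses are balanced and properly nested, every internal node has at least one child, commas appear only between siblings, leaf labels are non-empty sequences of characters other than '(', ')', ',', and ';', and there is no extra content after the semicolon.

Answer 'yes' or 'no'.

Answer: no

Derivation:
Input: ((V,Y),,(((F,B),N,T),(H,A),E,D));
Paren balance: 6 '(' vs 6 ')' OK
Ends with single ';': True
Full parse: FAILS (empty leaf label at pos 7)
Valid: False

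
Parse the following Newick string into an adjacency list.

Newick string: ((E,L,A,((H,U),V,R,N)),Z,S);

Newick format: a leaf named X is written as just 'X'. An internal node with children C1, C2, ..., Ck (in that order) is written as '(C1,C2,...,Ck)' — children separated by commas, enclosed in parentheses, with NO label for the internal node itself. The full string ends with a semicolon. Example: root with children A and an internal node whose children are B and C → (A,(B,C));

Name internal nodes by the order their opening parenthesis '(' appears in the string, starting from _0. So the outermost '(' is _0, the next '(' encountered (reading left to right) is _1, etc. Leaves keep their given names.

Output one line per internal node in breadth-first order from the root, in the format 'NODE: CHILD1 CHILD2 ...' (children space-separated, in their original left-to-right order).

Input: ((E,L,A,((H,U),V,R,N)),Z,S);
Scanning left-to-right, naming '(' by encounter order:
  pos 0: '(' -> open internal node _0 (depth 1)
  pos 1: '(' -> open internal node _1 (depth 2)
  pos 8: '(' -> open internal node _2 (depth 3)
  pos 9: '(' -> open internal node _3 (depth 4)
  pos 13: ')' -> close internal node _3 (now at depth 3)
  pos 20: ')' -> close internal node _2 (now at depth 2)
  pos 21: ')' -> close internal node _1 (now at depth 1)
  pos 26: ')' -> close internal node _0 (now at depth 0)
Total internal nodes: 4
BFS adjacency from root:
  _0: _1 Z S
  _1: E L A _2
  _2: _3 V R N
  _3: H U

Answer: _0: _1 Z S
_1: E L A _2
_2: _3 V R N
_3: H U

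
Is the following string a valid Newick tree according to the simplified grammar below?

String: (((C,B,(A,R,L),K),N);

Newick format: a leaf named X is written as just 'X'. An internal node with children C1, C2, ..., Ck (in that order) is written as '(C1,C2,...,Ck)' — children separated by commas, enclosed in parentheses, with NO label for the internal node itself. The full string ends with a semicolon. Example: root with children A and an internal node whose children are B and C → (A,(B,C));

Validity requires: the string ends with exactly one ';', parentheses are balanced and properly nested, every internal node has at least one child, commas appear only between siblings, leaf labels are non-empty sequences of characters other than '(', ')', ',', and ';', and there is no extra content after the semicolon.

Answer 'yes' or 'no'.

Input: (((C,B,(A,R,L),K),N);
Paren balance: 4 '(' vs 3 ')' MISMATCH
Ends with single ';': True
Full parse: FAILS (expected , or ) at pos 20)
Valid: False

Answer: no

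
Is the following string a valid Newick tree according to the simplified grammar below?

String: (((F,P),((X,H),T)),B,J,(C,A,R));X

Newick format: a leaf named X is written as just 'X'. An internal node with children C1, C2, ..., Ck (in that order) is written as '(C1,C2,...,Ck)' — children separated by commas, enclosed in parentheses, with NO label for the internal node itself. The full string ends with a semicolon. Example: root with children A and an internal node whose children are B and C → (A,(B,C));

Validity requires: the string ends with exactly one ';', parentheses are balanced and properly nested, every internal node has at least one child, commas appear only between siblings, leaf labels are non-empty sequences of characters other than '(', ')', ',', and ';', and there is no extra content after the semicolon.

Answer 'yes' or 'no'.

Answer: no

Derivation:
Input: (((F,P),((X,H),T)),B,J,(C,A,R));X
Paren balance: 6 '(' vs 6 ')' OK
Ends with single ';': False
Full parse: FAILS (must end with ;)
Valid: False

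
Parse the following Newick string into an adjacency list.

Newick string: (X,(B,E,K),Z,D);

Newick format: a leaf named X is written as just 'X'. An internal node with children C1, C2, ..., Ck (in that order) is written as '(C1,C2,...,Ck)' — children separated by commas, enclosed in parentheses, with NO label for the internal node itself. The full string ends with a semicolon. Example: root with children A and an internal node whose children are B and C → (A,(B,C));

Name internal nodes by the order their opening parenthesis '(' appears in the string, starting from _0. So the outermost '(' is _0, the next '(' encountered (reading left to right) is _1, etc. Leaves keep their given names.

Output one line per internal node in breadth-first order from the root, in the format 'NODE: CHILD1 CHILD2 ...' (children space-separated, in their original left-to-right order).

Answer: _0: X _1 Z D
_1: B E K

Derivation:
Input: (X,(B,E,K),Z,D);
Scanning left-to-right, naming '(' by encounter order:
  pos 0: '(' -> open internal node _0 (depth 1)
  pos 3: '(' -> open internal node _1 (depth 2)
  pos 9: ')' -> close internal node _1 (now at depth 1)
  pos 14: ')' -> close internal node _0 (now at depth 0)
Total internal nodes: 2
BFS adjacency from root:
  _0: X _1 Z D
  _1: B E K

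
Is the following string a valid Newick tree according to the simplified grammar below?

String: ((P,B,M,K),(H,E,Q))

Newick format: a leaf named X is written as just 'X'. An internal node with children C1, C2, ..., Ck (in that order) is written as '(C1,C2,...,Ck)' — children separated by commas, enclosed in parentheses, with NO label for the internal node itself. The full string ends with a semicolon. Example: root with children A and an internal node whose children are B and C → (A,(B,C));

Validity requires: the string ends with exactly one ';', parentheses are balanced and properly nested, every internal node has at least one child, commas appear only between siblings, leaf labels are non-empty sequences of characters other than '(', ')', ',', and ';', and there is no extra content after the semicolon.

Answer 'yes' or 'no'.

Input: ((P,B,M,K),(H,E,Q))
Paren balance: 3 '(' vs 3 ')' OK
Ends with single ';': False
Full parse: FAILS (must end with ;)
Valid: False

Answer: no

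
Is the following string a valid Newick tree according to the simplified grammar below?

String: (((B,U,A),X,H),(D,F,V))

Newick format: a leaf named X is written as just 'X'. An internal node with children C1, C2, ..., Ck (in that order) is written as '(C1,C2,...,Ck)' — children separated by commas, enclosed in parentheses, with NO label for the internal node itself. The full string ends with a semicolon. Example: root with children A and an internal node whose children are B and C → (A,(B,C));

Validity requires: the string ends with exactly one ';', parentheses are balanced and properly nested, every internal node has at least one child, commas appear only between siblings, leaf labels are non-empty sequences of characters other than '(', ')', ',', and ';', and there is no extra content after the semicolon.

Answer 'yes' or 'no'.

Answer: no

Derivation:
Input: (((B,U,A),X,H),(D,F,V))
Paren balance: 4 '(' vs 4 ')' OK
Ends with single ';': False
Full parse: FAILS (must end with ;)
Valid: False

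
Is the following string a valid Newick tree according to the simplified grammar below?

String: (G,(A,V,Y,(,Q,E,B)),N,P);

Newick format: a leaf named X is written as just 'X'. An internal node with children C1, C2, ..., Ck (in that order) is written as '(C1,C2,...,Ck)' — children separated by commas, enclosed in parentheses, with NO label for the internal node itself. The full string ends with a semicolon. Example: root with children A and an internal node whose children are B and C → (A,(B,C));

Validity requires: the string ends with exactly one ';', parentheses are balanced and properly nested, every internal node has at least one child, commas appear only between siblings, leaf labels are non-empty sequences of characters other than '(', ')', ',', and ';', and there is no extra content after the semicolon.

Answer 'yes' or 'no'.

Answer: no

Derivation:
Input: (G,(A,V,Y,(,Q,E,B)),N,P);
Paren balance: 3 '(' vs 3 ')' OK
Ends with single ';': True
Full parse: FAILS (empty leaf label at pos 11)
Valid: False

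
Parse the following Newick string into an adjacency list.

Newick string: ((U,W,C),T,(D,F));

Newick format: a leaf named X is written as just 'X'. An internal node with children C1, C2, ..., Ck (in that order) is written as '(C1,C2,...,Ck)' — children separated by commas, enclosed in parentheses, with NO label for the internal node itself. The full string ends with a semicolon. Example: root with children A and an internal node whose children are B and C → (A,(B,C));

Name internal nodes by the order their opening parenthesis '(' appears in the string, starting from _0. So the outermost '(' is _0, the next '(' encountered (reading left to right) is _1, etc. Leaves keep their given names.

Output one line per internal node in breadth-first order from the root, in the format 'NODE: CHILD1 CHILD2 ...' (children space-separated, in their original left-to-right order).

Answer: _0: _1 T _2
_1: U W C
_2: D F

Derivation:
Input: ((U,W,C),T,(D,F));
Scanning left-to-right, naming '(' by encounter order:
  pos 0: '(' -> open internal node _0 (depth 1)
  pos 1: '(' -> open internal node _1 (depth 2)
  pos 7: ')' -> close internal node _1 (now at depth 1)
  pos 11: '(' -> open internal node _2 (depth 2)
  pos 15: ')' -> close internal node _2 (now at depth 1)
  pos 16: ')' -> close internal node _0 (now at depth 0)
Total internal nodes: 3
BFS adjacency from root:
  _0: _1 T _2
  _1: U W C
  _2: D F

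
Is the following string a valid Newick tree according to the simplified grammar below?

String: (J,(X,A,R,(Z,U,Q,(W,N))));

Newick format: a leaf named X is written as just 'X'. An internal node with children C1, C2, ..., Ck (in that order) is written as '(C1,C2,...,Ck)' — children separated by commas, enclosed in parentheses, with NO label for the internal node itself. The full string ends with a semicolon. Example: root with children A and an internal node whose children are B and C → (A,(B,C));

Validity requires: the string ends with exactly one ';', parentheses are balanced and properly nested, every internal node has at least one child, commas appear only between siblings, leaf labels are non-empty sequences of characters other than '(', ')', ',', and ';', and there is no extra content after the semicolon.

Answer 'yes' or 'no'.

Input: (J,(X,A,R,(Z,U,Q,(W,N))));
Paren balance: 4 '(' vs 4 ')' OK
Ends with single ';': True
Full parse: OK
Valid: True

Answer: yes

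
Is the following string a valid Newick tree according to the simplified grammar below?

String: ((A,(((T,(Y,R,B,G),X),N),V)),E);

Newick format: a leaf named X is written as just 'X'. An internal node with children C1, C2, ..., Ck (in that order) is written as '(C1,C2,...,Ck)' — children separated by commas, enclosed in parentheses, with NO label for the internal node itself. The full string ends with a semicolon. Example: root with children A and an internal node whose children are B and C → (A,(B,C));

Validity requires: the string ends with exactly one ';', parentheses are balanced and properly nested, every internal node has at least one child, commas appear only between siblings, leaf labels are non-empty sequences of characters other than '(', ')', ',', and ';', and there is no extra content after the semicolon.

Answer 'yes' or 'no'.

Answer: yes

Derivation:
Input: ((A,(((T,(Y,R,B,G),X),N),V)),E);
Paren balance: 6 '(' vs 6 ')' OK
Ends with single ';': True
Full parse: OK
Valid: True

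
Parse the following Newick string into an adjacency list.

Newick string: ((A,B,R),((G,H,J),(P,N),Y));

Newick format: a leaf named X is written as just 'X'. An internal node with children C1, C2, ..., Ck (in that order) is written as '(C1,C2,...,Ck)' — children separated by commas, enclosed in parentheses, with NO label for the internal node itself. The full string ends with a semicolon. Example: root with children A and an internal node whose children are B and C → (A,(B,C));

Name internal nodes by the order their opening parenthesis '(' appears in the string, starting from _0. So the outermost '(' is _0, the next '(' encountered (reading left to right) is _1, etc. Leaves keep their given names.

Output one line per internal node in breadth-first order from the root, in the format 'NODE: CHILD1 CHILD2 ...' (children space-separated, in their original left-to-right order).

Answer: _0: _1 _2
_1: A B R
_2: _3 _4 Y
_3: G H J
_4: P N

Derivation:
Input: ((A,B,R),((G,H,J),(P,N),Y));
Scanning left-to-right, naming '(' by encounter order:
  pos 0: '(' -> open internal node _0 (depth 1)
  pos 1: '(' -> open internal node _1 (depth 2)
  pos 7: ')' -> close internal node _1 (now at depth 1)
  pos 9: '(' -> open internal node _2 (depth 2)
  pos 10: '(' -> open internal node _3 (depth 3)
  pos 16: ')' -> close internal node _3 (now at depth 2)
  pos 18: '(' -> open internal node _4 (depth 3)
  pos 22: ')' -> close internal node _4 (now at depth 2)
  pos 25: ')' -> close internal node _2 (now at depth 1)
  pos 26: ')' -> close internal node _0 (now at depth 0)
Total internal nodes: 5
BFS adjacency from root:
  _0: _1 _2
  _1: A B R
  _2: _3 _4 Y
  _3: G H J
  _4: P N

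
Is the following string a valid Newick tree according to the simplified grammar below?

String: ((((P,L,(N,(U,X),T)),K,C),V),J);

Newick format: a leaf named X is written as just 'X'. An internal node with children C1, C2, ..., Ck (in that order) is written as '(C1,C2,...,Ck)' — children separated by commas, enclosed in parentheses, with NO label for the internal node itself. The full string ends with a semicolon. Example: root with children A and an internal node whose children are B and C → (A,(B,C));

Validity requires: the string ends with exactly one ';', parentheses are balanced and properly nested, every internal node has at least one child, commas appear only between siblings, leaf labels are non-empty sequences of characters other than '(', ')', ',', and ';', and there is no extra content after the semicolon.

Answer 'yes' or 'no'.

Input: ((((P,L,(N,(U,X),T)),K,C),V),J);
Paren balance: 6 '(' vs 6 ')' OK
Ends with single ';': True
Full parse: OK
Valid: True

Answer: yes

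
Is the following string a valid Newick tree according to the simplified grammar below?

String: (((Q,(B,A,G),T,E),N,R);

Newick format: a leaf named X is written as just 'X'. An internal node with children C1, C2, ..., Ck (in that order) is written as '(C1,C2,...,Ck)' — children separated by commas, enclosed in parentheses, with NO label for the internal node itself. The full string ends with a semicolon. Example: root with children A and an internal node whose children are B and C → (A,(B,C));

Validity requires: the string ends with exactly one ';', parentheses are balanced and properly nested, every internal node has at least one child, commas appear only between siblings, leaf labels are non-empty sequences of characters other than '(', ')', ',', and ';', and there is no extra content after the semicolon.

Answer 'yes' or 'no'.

Answer: no

Derivation:
Input: (((Q,(B,A,G),T,E),N,R);
Paren balance: 4 '(' vs 3 ')' MISMATCH
Ends with single ';': True
Full parse: FAILS (expected , or ) at pos 22)
Valid: False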